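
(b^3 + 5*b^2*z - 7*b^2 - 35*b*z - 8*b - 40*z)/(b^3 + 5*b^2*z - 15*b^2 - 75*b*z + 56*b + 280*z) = (b + 1)/(b - 7)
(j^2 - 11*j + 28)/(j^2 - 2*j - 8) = (j - 7)/(j + 2)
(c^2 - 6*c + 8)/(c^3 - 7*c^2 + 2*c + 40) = (c - 2)/(c^2 - 3*c - 10)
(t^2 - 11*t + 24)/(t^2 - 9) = (t - 8)/(t + 3)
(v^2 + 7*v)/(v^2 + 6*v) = (v + 7)/(v + 6)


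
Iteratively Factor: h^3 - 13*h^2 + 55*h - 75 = (h - 5)*(h^2 - 8*h + 15) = (h - 5)*(h - 3)*(h - 5)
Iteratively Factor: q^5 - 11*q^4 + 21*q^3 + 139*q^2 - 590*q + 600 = (q + 4)*(q^4 - 15*q^3 + 81*q^2 - 185*q + 150) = (q - 2)*(q + 4)*(q^3 - 13*q^2 + 55*q - 75) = (q - 3)*(q - 2)*(q + 4)*(q^2 - 10*q + 25) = (q - 5)*(q - 3)*(q - 2)*(q + 4)*(q - 5)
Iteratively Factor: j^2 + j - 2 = (j - 1)*(j + 2)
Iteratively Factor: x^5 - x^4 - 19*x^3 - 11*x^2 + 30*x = (x - 5)*(x^4 + 4*x^3 + x^2 - 6*x) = (x - 5)*(x + 3)*(x^3 + x^2 - 2*x) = (x - 5)*(x + 2)*(x + 3)*(x^2 - x) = x*(x - 5)*(x + 2)*(x + 3)*(x - 1)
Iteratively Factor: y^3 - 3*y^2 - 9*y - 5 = (y + 1)*(y^2 - 4*y - 5) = (y + 1)^2*(y - 5)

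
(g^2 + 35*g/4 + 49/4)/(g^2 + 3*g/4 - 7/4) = (g + 7)/(g - 1)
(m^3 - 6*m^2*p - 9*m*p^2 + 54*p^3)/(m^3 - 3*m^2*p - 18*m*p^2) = (m - 3*p)/m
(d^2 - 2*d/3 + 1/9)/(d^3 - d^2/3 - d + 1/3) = (d - 1/3)/(d^2 - 1)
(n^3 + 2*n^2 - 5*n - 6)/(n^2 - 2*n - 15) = (n^2 - n - 2)/(n - 5)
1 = 1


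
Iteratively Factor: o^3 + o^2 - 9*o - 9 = (o + 3)*(o^2 - 2*o - 3) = (o + 1)*(o + 3)*(o - 3)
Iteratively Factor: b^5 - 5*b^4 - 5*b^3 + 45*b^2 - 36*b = (b - 4)*(b^4 - b^3 - 9*b^2 + 9*b) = b*(b - 4)*(b^3 - b^2 - 9*b + 9) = b*(b - 4)*(b + 3)*(b^2 - 4*b + 3) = b*(b - 4)*(b - 3)*(b + 3)*(b - 1)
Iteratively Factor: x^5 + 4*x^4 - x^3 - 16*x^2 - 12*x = (x)*(x^4 + 4*x^3 - x^2 - 16*x - 12) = x*(x + 1)*(x^3 + 3*x^2 - 4*x - 12) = x*(x + 1)*(x + 2)*(x^2 + x - 6) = x*(x - 2)*(x + 1)*(x + 2)*(x + 3)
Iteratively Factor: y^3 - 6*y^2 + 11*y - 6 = (y - 3)*(y^2 - 3*y + 2) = (y - 3)*(y - 1)*(y - 2)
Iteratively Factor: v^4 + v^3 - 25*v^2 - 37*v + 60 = (v - 5)*(v^3 + 6*v^2 + 5*v - 12) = (v - 5)*(v - 1)*(v^2 + 7*v + 12) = (v - 5)*(v - 1)*(v + 3)*(v + 4)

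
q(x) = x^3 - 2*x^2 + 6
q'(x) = 3*x^2 - 4*x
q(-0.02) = 6.00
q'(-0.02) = 0.08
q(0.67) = 5.40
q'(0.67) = -1.33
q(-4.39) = -117.15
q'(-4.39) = 75.38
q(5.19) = 91.93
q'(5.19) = 60.05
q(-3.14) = -44.68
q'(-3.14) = 42.14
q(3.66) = 28.24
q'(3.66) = 25.55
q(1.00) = 5.00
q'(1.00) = -1.00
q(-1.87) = -7.53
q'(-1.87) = 17.97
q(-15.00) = -3819.00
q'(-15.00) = 735.00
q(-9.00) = -885.00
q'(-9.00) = 279.00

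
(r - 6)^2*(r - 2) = r^3 - 14*r^2 + 60*r - 72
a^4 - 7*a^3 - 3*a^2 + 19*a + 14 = (a - 7)*(a - 2)*(a + 1)^2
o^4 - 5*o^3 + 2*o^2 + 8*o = o*(o - 4)*(o - 2)*(o + 1)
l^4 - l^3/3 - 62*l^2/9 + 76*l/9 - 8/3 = (l - 2)*(l - 2/3)^2*(l + 3)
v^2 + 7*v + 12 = (v + 3)*(v + 4)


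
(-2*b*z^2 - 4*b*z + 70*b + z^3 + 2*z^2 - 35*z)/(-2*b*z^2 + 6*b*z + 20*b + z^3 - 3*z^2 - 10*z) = (z + 7)/(z + 2)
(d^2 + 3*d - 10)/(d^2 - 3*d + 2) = (d + 5)/(d - 1)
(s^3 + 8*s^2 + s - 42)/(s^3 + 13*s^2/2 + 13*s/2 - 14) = 2*(s^3 + 8*s^2 + s - 42)/(2*s^3 + 13*s^2 + 13*s - 28)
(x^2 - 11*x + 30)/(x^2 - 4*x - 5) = (x - 6)/(x + 1)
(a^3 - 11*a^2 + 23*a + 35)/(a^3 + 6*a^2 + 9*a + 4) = (a^2 - 12*a + 35)/(a^2 + 5*a + 4)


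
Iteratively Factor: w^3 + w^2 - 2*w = (w)*(w^2 + w - 2) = w*(w + 2)*(w - 1)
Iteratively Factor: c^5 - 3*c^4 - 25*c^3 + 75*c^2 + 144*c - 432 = (c - 3)*(c^4 - 25*c^2 + 144) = (c - 4)*(c - 3)*(c^3 + 4*c^2 - 9*c - 36) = (c - 4)*(c - 3)*(c + 4)*(c^2 - 9) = (c - 4)*(c - 3)^2*(c + 4)*(c + 3)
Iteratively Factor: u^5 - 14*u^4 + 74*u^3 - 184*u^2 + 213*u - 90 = (u - 1)*(u^4 - 13*u^3 + 61*u^2 - 123*u + 90) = (u - 3)*(u - 1)*(u^3 - 10*u^2 + 31*u - 30) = (u - 3)^2*(u - 1)*(u^2 - 7*u + 10) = (u - 5)*(u - 3)^2*(u - 1)*(u - 2)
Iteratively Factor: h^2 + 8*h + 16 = (h + 4)*(h + 4)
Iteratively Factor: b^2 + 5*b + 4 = (b + 1)*(b + 4)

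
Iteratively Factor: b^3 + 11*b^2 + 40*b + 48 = (b + 4)*(b^2 + 7*b + 12) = (b + 3)*(b + 4)*(b + 4)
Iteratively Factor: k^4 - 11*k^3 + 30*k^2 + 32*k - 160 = (k - 4)*(k^3 - 7*k^2 + 2*k + 40) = (k - 5)*(k - 4)*(k^2 - 2*k - 8) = (k - 5)*(k - 4)^2*(k + 2)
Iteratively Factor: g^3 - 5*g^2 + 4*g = (g - 1)*(g^2 - 4*g) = (g - 4)*(g - 1)*(g)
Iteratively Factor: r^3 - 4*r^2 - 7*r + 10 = (r + 2)*(r^2 - 6*r + 5) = (r - 1)*(r + 2)*(r - 5)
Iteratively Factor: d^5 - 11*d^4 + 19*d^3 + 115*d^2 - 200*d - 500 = (d + 2)*(d^4 - 13*d^3 + 45*d^2 + 25*d - 250) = (d + 2)^2*(d^3 - 15*d^2 + 75*d - 125) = (d - 5)*(d + 2)^2*(d^2 - 10*d + 25) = (d - 5)^2*(d + 2)^2*(d - 5)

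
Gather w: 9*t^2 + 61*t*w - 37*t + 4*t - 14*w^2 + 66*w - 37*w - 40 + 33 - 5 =9*t^2 - 33*t - 14*w^2 + w*(61*t + 29) - 12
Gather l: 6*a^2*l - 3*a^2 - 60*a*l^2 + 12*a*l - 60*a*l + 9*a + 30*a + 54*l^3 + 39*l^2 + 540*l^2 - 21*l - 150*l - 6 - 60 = -3*a^2 + 39*a + 54*l^3 + l^2*(579 - 60*a) + l*(6*a^2 - 48*a - 171) - 66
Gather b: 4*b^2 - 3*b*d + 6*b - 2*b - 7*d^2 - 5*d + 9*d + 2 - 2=4*b^2 + b*(4 - 3*d) - 7*d^2 + 4*d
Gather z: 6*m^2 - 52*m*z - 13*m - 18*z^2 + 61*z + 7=6*m^2 - 13*m - 18*z^2 + z*(61 - 52*m) + 7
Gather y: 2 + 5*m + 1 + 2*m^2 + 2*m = 2*m^2 + 7*m + 3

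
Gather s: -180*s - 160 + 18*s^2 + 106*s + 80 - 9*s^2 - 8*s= 9*s^2 - 82*s - 80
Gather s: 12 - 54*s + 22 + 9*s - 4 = 30 - 45*s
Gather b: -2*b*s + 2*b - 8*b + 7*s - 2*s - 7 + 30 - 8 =b*(-2*s - 6) + 5*s + 15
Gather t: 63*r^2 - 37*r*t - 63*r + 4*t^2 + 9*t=63*r^2 - 63*r + 4*t^2 + t*(9 - 37*r)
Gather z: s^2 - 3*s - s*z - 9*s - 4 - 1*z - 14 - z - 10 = s^2 - 12*s + z*(-s - 2) - 28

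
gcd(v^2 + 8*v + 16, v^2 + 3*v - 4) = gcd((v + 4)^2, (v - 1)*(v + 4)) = v + 4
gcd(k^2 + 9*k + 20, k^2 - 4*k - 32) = k + 4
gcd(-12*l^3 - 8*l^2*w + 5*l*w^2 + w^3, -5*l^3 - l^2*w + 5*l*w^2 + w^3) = l + w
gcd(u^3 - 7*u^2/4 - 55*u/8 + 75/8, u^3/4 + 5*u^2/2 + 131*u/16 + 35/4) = u + 5/2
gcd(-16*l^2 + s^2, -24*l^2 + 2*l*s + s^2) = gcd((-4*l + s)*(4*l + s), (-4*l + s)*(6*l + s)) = -4*l + s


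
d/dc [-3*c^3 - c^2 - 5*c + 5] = -9*c^2 - 2*c - 5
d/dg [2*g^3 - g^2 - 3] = 2*g*(3*g - 1)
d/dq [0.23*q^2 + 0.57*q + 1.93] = 0.46*q + 0.57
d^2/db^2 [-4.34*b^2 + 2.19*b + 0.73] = -8.68000000000000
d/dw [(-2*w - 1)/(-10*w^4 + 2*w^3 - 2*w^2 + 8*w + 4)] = w*(-30*w^3 - 16*w^2 + w - 2)/(2*(25*w^8 - 10*w^7 + 11*w^6 - 42*w^5 - 11*w^4 - 4*w^3 + 12*w^2 + 16*w + 4))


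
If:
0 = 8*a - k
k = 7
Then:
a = 7/8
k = 7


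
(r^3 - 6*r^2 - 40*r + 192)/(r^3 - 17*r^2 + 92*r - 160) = (r + 6)/(r - 5)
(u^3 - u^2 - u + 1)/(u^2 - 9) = (u^3 - u^2 - u + 1)/(u^2 - 9)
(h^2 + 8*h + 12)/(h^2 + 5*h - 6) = (h + 2)/(h - 1)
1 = 1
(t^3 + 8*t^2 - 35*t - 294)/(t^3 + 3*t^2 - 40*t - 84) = (t + 7)/(t + 2)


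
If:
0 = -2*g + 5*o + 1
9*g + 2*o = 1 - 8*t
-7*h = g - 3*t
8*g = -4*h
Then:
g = -21/373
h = 42/373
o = -83/373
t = 91/373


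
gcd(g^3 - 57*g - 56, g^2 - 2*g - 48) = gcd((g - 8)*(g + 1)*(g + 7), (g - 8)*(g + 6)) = g - 8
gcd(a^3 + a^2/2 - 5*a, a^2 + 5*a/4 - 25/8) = a + 5/2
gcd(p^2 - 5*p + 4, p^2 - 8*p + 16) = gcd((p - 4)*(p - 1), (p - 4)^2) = p - 4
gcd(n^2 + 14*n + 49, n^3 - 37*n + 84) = n + 7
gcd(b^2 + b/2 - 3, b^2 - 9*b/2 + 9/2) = b - 3/2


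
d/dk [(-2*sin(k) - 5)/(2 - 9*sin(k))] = -49*cos(k)/(9*sin(k) - 2)^2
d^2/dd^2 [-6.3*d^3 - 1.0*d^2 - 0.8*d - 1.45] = -37.8*d - 2.0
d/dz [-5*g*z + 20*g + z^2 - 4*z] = -5*g + 2*z - 4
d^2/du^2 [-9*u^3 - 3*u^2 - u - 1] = -54*u - 6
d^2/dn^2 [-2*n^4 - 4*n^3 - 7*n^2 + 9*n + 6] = -24*n^2 - 24*n - 14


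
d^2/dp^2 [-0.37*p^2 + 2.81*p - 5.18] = -0.740000000000000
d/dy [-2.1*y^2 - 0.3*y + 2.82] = -4.2*y - 0.3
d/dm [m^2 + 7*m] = 2*m + 7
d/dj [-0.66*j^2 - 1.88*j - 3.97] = -1.32*j - 1.88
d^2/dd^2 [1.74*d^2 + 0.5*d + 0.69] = 3.48000000000000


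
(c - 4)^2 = c^2 - 8*c + 16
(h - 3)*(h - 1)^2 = h^3 - 5*h^2 + 7*h - 3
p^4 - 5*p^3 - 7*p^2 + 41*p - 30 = (p - 5)*(p - 2)*(p - 1)*(p + 3)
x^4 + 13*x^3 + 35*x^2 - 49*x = x*(x - 1)*(x + 7)^2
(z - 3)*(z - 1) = z^2 - 4*z + 3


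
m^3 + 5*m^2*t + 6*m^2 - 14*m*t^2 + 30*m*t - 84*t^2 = (m + 6)*(m - 2*t)*(m + 7*t)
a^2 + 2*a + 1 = (a + 1)^2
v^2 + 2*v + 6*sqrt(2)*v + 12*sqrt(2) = (v + 2)*(v + 6*sqrt(2))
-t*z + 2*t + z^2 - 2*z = (-t + z)*(z - 2)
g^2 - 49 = (g - 7)*(g + 7)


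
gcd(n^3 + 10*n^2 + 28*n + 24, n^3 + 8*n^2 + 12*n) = n^2 + 8*n + 12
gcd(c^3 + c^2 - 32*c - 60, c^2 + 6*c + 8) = c + 2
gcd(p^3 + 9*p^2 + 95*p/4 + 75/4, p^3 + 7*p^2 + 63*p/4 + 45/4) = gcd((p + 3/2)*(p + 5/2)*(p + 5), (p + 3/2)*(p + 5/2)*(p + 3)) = p^2 + 4*p + 15/4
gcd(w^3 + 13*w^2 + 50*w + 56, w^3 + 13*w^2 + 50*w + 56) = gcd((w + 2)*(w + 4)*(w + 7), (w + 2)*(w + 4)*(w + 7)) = w^3 + 13*w^2 + 50*w + 56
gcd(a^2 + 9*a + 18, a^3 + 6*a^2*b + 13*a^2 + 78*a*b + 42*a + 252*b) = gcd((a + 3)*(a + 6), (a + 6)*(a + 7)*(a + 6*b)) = a + 6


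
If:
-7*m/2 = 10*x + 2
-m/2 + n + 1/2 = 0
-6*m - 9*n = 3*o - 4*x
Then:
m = -20*x/7 - 4/7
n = -10*x/7 - 11/14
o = 34*x/3 + 7/2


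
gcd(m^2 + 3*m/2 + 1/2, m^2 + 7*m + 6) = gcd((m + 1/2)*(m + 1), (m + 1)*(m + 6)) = m + 1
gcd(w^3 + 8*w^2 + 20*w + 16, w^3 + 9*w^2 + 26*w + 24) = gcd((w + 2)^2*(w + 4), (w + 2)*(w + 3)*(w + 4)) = w^2 + 6*w + 8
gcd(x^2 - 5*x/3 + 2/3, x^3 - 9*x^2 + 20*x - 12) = x - 1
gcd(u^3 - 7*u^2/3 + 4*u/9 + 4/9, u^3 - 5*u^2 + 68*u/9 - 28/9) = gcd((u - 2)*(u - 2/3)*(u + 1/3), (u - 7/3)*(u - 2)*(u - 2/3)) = u^2 - 8*u/3 + 4/3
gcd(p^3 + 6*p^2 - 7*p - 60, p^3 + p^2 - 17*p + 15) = p^2 + 2*p - 15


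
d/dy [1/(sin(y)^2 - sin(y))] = (-2/tan(y) + cos(y)/sin(y)^2)/(sin(y) - 1)^2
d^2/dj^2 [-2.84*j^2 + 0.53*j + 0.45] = -5.68000000000000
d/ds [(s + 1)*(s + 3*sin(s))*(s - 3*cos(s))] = (s + 1)*(s + 3*sin(s))*(3*sin(s) + 1) + (s + 1)*(s - 3*cos(s))*(3*cos(s) + 1) + (s + 3*sin(s))*(s - 3*cos(s))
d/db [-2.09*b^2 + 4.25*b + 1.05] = 4.25 - 4.18*b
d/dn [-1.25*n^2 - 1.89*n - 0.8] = -2.5*n - 1.89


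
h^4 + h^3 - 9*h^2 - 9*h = h*(h - 3)*(h + 1)*(h + 3)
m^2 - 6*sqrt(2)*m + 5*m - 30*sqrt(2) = (m + 5)*(m - 6*sqrt(2))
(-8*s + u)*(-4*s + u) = 32*s^2 - 12*s*u + u^2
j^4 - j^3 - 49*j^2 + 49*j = j*(j - 7)*(j - 1)*(j + 7)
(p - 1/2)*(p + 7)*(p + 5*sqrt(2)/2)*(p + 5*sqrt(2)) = p^4 + 13*p^3/2 + 15*sqrt(2)*p^3/2 + 43*p^2/2 + 195*sqrt(2)*p^2/4 - 105*sqrt(2)*p/4 + 325*p/2 - 175/2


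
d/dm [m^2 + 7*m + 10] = 2*m + 7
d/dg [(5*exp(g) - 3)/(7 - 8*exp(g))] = 11*exp(g)/(8*exp(g) - 7)^2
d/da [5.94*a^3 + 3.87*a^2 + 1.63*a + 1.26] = 17.82*a^2 + 7.74*a + 1.63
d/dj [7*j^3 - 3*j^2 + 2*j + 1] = 21*j^2 - 6*j + 2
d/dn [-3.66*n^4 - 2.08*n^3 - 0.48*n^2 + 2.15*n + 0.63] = -14.64*n^3 - 6.24*n^2 - 0.96*n + 2.15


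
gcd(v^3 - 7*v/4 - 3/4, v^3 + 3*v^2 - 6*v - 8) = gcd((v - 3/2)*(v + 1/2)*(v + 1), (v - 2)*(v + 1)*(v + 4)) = v + 1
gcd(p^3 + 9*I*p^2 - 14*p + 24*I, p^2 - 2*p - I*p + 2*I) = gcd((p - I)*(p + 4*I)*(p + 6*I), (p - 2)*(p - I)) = p - I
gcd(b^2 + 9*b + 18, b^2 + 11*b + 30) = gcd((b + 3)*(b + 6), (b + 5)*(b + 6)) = b + 6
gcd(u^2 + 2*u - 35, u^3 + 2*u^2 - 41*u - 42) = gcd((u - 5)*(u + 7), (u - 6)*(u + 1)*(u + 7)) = u + 7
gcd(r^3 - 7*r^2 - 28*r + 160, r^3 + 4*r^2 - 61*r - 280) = r^2 - 3*r - 40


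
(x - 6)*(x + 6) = x^2 - 36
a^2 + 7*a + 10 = (a + 2)*(a + 5)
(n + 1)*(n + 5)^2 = n^3 + 11*n^2 + 35*n + 25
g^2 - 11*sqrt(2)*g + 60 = (g - 6*sqrt(2))*(g - 5*sqrt(2))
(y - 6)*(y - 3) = y^2 - 9*y + 18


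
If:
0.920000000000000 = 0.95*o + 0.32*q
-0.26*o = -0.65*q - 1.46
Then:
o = 1.52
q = -1.64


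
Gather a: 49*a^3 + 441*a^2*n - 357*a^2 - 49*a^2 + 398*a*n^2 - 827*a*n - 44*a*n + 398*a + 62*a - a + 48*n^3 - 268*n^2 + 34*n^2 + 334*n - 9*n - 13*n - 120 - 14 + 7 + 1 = 49*a^3 + a^2*(441*n - 406) + a*(398*n^2 - 871*n + 459) + 48*n^3 - 234*n^2 + 312*n - 126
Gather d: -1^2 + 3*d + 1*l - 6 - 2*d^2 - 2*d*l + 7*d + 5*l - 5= -2*d^2 + d*(10 - 2*l) + 6*l - 12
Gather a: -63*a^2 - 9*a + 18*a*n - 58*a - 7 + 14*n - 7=-63*a^2 + a*(18*n - 67) + 14*n - 14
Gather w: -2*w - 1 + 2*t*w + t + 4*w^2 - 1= t + 4*w^2 + w*(2*t - 2) - 2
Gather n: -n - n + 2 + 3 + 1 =6 - 2*n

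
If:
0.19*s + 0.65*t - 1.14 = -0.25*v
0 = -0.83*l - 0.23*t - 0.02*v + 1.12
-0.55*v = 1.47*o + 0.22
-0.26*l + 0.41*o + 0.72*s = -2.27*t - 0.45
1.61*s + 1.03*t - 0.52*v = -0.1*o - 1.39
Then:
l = 1.23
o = -1.64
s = 0.46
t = 0.09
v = 3.97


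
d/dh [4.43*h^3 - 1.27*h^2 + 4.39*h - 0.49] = 13.29*h^2 - 2.54*h + 4.39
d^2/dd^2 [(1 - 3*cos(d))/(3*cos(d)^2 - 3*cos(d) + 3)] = (-27*sin(d)^4*cos(d) + sin(d)^4 + 10*sin(d)^2 + 13*cos(d)/4 - 3*cos(3*d)/4 + 3*cos(5*d)/2 - 5)/(3*(sin(d)^2 + cos(d) - 2)^3)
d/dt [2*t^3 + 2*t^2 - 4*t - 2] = 6*t^2 + 4*t - 4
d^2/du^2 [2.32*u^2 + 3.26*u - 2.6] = 4.64000000000000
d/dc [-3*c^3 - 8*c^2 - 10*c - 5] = -9*c^2 - 16*c - 10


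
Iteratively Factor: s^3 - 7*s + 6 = (s + 3)*(s^2 - 3*s + 2) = (s - 1)*(s + 3)*(s - 2)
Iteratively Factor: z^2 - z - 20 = (z + 4)*(z - 5)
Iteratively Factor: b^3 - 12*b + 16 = (b + 4)*(b^2 - 4*b + 4) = (b - 2)*(b + 4)*(b - 2)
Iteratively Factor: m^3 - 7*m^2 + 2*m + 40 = (m - 4)*(m^2 - 3*m - 10) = (m - 5)*(m - 4)*(m + 2)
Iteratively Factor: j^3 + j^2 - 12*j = (j - 3)*(j^2 + 4*j) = (j - 3)*(j + 4)*(j)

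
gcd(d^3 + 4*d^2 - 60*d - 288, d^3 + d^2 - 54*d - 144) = d^2 - 2*d - 48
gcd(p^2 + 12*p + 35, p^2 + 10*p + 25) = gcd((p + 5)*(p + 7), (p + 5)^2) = p + 5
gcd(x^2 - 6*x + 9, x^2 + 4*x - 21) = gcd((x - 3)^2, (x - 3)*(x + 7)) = x - 3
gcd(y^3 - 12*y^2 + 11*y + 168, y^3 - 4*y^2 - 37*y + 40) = y - 8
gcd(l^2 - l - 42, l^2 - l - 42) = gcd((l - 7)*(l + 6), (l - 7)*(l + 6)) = l^2 - l - 42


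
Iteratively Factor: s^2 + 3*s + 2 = (s + 1)*(s + 2)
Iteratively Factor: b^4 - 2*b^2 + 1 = (b - 1)*(b^3 + b^2 - b - 1) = (b - 1)*(b + 1)*(b^2 - 1) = (b - 1)^2*(b + 1)*(b + 1)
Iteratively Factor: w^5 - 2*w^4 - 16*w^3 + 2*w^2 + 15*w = (w + 3)*(w^4 - 5*w^3 - w^2 + 5*w) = (w - 5)*(w + 3)*(w^3 - w) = (w - 5)*(w + 1)*(w + 3)*(w^2 - w) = (w - 5)*(w - 1)*(w + 1)*(w + 3)*(w)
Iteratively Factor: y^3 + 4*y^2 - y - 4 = (y - 1)*(y^2 + 5*y + 4) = (y - 1)*(y + 1)*(y + 4)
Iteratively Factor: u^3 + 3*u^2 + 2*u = (u)*(u^2 + 3*u + 2) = u*(u + 1)*(u + 2)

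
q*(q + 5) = q^2 + 5*q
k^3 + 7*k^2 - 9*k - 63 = (k - 3)*(k + 3)*(k + 7)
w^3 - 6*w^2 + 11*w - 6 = (w - 3)*(w - 2)*(w - 1)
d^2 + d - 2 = (d - 1)*(d + 2)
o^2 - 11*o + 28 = (o - 7)*(o - 4)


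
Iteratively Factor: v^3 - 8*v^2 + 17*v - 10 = (v - 1)*(v^2 - 7*v + 10) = (v - 2)*(v - 1)*(v - 5)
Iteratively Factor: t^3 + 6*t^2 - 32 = (t + 4)*(t^2 + 2*t - 8) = (t - 2)*(t + 4)*(t + 4)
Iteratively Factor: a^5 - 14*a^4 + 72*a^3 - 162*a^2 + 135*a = (a - 3)*(a^4 - 11*a^3 + 39*a^2 - 45*a) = (a - 3)^2*(a^3 - 8*a^2 + 15*a) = (a - 5)*(a - 3)^2*(a^2 - 3*a) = (a - 5)*(a - 3)^3*(a)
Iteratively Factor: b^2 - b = (b - 1)*(b)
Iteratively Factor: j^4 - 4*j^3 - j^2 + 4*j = (j - 1)*(j^3 - 3*j^2 - 4*j) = (j - 1)*(j + 1)*(j^2 - 4*j) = (j - 4)*(j - 1)*(j + 1)*(j)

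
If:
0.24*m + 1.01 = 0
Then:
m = -4.21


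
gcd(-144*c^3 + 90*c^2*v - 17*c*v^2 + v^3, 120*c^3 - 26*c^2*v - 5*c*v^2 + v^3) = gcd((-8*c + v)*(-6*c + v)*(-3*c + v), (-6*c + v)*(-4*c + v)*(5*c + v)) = -6*c + v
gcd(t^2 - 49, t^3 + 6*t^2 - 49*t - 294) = t^2 - 49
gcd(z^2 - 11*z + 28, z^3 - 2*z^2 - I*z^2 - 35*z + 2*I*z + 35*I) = z - 7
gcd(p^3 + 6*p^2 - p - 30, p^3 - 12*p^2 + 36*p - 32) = p - 2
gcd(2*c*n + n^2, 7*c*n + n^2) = n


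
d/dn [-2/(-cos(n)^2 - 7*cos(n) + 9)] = 2*(2*cos(n) + 7)*sin(n)/(cos(n)^2 + 7*cos(n) - 9)^2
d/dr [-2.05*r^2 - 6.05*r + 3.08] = -4.1*r - 6.05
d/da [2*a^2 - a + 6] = 4*a - 1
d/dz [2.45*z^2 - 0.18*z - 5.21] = 4.9*z - 0.18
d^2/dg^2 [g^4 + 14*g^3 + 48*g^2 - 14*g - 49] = 12*g^2 + 84*g + 96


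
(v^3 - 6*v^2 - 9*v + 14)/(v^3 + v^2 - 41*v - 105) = (v^2 + v - 2)/(v^2 + 8*v + 15)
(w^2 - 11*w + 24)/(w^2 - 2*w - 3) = (w - 8)/(w + 1)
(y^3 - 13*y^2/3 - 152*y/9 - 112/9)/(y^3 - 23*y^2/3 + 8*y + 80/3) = (3*y^2 - 17*y - 28)/(3*(y^2 - 9*y + 20))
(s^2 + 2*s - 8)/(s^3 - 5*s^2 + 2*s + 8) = (s + 4)/(s^2 - 3*s - 4)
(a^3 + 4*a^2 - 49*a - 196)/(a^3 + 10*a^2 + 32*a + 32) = (a^2 - 49)/(a^2 + 6*a + 8)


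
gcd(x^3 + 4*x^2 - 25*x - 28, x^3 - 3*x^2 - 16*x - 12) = x + 1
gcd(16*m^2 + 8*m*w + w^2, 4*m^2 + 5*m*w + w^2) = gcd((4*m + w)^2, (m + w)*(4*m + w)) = 4*m + w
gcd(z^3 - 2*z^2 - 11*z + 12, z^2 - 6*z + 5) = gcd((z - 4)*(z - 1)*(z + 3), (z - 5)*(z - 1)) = z - 1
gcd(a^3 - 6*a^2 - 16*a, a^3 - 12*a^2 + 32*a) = a^2 - 8*a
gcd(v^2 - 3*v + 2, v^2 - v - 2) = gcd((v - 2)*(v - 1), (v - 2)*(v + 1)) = v - 2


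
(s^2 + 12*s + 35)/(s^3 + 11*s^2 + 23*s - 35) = 1/(s - 1)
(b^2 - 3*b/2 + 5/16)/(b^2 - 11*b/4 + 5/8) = (4*b - 5)/(2*(2*b - 5))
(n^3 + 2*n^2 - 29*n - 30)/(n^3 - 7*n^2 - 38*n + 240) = (n + 1)/(n - 8)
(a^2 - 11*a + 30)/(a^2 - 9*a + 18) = (a - 5)/(a - 3)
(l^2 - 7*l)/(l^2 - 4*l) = (l - 7)/(l - 4)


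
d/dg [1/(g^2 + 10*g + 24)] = 2*(-g - 5)/(g^2 + 10*g + 24)^2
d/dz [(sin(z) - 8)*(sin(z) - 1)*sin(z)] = (3*sin(z)^2 - 18*sin(z) + 8)*cos(z)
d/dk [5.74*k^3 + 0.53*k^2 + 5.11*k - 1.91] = 17.22*k^2 + 1.06*k + 5.11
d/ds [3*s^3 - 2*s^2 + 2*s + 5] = 9*s^2 - 4*s + 2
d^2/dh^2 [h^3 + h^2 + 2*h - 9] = 6*h + 2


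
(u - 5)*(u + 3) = u^2 - 2*u - 15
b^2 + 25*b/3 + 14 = (b + 7/3)*(b + 6)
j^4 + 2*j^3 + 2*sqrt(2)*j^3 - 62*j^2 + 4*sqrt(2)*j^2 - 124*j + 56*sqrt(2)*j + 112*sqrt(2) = (j + 2)*(j - 4*sqrt(2))*(j - sqrt(2))*(j + 7*sqrt(2))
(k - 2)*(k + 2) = k^2 - 4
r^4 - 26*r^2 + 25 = (r - 5)*(r - 1)*(r + 1)*(r + 5)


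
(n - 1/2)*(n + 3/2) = n^2 + n - 3/4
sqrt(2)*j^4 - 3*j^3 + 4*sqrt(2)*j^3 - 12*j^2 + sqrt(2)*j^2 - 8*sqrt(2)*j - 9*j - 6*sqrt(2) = (j + 3)*(j - 2*sqrt(2))*(j + sqrt(2)/2)*(sqrt(2)*j + sqrt(2))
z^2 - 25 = (z - 5)*(z + 5)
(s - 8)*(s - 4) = s^2 - 12*s + 32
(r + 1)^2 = r^2 + 2*r + 1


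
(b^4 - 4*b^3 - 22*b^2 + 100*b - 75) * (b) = b^5 - 4*b^4 - 22*b^3 + 100*b^2 - 75*b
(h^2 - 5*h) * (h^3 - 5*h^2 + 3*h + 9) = h^5 - 10*h^4 + 28*h^3 - 6*h^2 - 45*h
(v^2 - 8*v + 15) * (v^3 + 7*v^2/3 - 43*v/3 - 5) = v^5 - 17*v^4/3 - 18*v^3 + 434*v^2/3 - 175*v - 75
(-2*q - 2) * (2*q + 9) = -4*q^2 - 22*q - 18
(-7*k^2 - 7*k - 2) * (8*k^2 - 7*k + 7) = -56*k^4 - 7*k^3 - 16*k^2 - 35*k - 14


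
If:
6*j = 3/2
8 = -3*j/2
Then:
No Solution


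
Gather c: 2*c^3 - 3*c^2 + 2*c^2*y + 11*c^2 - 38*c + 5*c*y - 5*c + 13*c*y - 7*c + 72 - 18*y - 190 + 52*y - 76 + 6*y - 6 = 2*c^3 + c^2*(2*y + 8) + c*(18*y - 50) + 40*y - 200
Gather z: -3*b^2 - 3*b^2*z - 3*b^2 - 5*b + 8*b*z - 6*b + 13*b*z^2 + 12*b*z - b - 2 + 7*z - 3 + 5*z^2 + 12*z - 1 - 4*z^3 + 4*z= -6*b^2 - 12*b - 4*z^3 + z^2*(13*b + 5) + z*(-3*b^2 + 20*b + 23) - 6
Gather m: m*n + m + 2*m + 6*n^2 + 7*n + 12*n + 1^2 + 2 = m*(n + 3) + 6*n^2 + 19*n + 3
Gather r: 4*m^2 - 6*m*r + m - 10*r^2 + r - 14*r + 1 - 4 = 4*m^2 + m - 10*r^2 + r*(-6*m - 13) - 3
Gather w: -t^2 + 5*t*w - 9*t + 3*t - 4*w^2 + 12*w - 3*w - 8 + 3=-t^2 - 6*t - 4*w^2 + w*(5*t + 9) - 5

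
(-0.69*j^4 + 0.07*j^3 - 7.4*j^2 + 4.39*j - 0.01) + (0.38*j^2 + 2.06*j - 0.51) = -0.69*j^4 + 0.07*j^3 - 7.02*j^2 + 6.45*j - 0.52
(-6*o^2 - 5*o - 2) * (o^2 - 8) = -6*o^4 - 5*o^3 + 46*o^2 + 40*o + 16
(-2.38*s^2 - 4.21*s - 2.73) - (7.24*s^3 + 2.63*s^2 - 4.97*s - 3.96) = -7.24*s^3 - 5.01*s^2 + 0.76*s + 1.23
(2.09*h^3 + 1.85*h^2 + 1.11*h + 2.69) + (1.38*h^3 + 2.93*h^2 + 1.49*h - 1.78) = 3.47*h^3 + 4.78*h^2 + 2.6*h + 0.91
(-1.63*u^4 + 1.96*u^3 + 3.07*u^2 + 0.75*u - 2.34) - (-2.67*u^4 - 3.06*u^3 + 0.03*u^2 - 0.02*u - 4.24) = 1.04*u^4 + 5.02*u^3 + 3.04*u^2 + 0.77*u + 1.9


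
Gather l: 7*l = 7*l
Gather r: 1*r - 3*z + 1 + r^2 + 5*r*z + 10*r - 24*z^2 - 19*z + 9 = r^2 + r*(5*z + 11) - 24*z^2 - 22*z + 10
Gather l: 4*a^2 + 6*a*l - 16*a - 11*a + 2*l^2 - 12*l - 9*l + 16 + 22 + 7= 4*a^2 - 27*a + 2*l^2 + l*(6*a - 21) + 45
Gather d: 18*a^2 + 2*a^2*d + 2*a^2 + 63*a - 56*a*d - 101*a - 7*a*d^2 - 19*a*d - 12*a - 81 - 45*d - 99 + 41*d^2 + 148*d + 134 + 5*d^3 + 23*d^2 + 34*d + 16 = 20*a^2 - 50*a + 5*d^3 + d^2*(64 - 7*a) + d*(2*a^2 - 75*a + 137) - 30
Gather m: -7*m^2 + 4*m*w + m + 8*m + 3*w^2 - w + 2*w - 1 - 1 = -7*m^2 + m*(4*w + 9) + 3*w^2 + w - 2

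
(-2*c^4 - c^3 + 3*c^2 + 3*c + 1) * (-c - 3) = 2*c^5 + 7*c^4 - 12*c^2 - 10*c - 3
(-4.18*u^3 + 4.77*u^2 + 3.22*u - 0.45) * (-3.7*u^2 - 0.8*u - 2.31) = 15.466*u^5 - 14.305*u^4 - 6.0742*u^3 - 11.9297*u^2 - 7.0782*u + 1.0395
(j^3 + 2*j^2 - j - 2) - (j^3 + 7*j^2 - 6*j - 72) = -5*j^2 + 5*j + 70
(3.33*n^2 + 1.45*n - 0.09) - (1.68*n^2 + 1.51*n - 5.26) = 1.65*n^2 - 0.0600000000000001*n + 5.17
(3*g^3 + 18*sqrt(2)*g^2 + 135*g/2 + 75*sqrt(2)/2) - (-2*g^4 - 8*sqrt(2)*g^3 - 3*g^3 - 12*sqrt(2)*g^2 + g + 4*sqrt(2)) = 2*g^4 + 6*g^3 + 8*sqrt(2)*g^3 + 30*sqrt(2)*g^2 + 133*g/2 + 67*sqrt(2)/2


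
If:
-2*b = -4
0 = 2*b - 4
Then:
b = 2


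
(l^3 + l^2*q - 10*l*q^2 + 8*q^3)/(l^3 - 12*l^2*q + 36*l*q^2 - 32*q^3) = (l^2 + 3*l*q - 4*q^2)/(l^2 - 10*l*q + 16*q^2)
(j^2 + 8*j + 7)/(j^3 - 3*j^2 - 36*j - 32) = (j + 7)/(j^2 - 4*j - 32)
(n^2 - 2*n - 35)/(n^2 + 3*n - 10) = (n - 7)/(n - 2)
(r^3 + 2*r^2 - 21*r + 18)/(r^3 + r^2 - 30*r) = (r^2 - 4*r + 3)/(r*(r - 5))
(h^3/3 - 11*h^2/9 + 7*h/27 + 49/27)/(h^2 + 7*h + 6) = (9*h^2 - 42*h + 49)/(27*(h + 6))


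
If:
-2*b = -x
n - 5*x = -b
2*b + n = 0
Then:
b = 0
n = 0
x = 0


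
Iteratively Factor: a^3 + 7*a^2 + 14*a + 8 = (a + 4)*(a^2 + 3*a + 2) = (a + 1)*(a + 4)*(a + 2)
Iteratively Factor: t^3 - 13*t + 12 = (t + 4)*(t^2 - 4*t + 3) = (t - 3)*(t + 4)*(t - 1)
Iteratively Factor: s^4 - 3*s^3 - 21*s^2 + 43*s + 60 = (s - 5)*(s^3 + 2*s^2 - 11*s - 12) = (s - 5)*(s - 3)*(s^2 + 5*s + 4) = (s - 5)*(s - 3)*(s + 1)*(s + 4)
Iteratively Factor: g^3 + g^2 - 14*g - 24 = (g + 3)*(g^2 - 2*g - 8) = (g - 4)*(g + 3)*(g + 2)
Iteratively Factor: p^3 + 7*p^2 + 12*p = (p + 4)*(p^2 + 3*p) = p*(p + 4)*(p + 3)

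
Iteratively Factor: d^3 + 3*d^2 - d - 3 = (d - 1)*(d^2 + 4*d + 3) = (d - 1)*(d + 3)*(d + 1)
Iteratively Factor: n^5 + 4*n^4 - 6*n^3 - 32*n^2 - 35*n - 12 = (n + 1)*(n^4 + 3*n^3 - 9*n^2 - 23*n - 12) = (n - 3)*(n + 1)*(n^3 + 6*n^2 + 9*n + 4) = (n - 3)*(n + 1)^2*(n^2 + 5*n + 4) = (n - 3)*(n + 1)^3*(n + 4)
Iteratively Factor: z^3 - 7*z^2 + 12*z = (z - 3)*(z^2 - 4*z) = (z - 4)*(z - 3)*(z)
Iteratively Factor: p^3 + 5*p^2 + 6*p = (p + 3)*(p^2 + 2*p) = p*(p + 3)*(p + 2)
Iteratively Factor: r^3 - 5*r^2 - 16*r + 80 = (r + 4)*(r^2 - 9*r + 20) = (r - 4)*(r + 4)*(r - 5)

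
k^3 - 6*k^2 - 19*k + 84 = (k - 7)*(k - 3)*(k + 4)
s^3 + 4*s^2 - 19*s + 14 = (s - 2)*(s - 1)*(s + 7)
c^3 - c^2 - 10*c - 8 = (c - 4)*(c + 1)*(c + 2)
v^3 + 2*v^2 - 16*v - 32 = (v - 4)*(v + 2)*(v + 4)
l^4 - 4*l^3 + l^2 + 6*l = l*(l - 3)*(l - 2)*(l + 1)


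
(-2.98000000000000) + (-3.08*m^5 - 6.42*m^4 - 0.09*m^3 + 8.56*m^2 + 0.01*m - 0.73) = -3.08*m^5 - 6.42*m^4 - 0.09*m^3 + 8.56*m^2 + 0.01*m - 3.71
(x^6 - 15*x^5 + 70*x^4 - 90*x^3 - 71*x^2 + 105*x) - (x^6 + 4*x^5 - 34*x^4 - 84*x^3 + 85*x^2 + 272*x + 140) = -19*x^5 + 104*x^4 - 6*x^3 - 156*x^2 - 167*x - 140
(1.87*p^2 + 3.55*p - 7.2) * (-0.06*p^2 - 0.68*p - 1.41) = -0.1122*p^4 - 1.4846*p^3 - 4.6187*p^2 - 0.109499999999999*p + 10.152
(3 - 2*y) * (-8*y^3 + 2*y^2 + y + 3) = 16*y^4 - 28*y^3 + 4*y^2 - 3*y + 9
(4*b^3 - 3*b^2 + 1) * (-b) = -4*b^4 + 3*b^3 - b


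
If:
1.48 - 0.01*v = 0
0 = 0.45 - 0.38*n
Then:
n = 1.18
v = 148.00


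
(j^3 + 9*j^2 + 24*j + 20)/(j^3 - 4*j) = (j^2 + 7*j + 10)/(j*(j - 2))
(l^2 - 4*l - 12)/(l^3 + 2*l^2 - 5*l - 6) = (l^2 - 4*l - 12)/(l^3 + 2*l^2 - 5*l - 6)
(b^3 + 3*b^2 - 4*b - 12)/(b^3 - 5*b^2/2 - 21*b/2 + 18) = 2*(b^2 - 4)/(2*b^2 - 11*b + 12)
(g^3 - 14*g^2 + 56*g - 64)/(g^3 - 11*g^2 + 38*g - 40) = (g - 8)/(g - 5)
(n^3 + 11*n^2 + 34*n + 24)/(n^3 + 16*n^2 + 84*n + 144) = (n + 1)/(n + 6)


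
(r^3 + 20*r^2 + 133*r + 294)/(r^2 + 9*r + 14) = (r^2 + 13*r + 42)/(r + 2)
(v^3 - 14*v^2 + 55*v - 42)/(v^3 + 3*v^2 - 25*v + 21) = (v^2 - 13*v + 42)/(v^2 + 4*v - 21)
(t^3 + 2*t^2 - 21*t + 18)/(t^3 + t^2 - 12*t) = (t^2 + 5*t - 6)/(t*(t + 4))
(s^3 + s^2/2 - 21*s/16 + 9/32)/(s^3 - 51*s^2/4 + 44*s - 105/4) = (8*s^2 + 10*s - 3)/(8*(s^2 - 12*s + 35))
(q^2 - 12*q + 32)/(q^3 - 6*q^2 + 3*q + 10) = (q^2 - 12*q + 32)/(q^3 - 6*q^2 + 3*q + 10)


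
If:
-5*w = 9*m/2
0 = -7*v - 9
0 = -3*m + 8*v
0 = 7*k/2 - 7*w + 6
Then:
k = 156/35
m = -24/7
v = -9/7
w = 108/35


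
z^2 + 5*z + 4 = (z + 1)*(z + 4)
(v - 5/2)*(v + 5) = v^2 + 5*v/2 - 25/2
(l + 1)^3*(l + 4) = l^4 + 7*l^3 + 15*l^2 + 13*l + 4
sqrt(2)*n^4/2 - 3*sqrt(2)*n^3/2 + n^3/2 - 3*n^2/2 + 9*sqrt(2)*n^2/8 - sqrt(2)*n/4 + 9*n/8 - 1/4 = (n - 2)*(n - 1/2)^2*(sqrt(2)*n/2 + 1/2)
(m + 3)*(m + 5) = m^2 + 8*m + 15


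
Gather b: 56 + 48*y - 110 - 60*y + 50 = -12*y - 4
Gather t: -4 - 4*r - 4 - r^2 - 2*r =-r^2 - 6*r - 8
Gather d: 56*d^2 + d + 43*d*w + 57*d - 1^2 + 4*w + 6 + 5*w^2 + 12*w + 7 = 56*d^2 + d*(43*w + 58) + 5*w^2 + 16*w + 12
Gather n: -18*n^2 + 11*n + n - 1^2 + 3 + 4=-18*n^2 + 12*n + 6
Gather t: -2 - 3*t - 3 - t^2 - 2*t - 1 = -t^2 - 5*t - 6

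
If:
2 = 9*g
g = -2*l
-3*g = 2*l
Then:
No Solution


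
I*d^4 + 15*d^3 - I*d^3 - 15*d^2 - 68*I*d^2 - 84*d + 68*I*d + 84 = (d - 7*I)*(d - 6*I)*(d - 2*I)*(I*d - I)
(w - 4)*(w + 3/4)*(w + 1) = w^3 - 9*w^2/4 - 25*w/4 - 3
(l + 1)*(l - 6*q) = l^2 - 6*l*q + l - 6*q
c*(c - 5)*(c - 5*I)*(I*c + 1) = I*c^4 + 6*c^3 - 5*I*c^3 - 30*c^2 - 5*I*c^2 + 25*I*c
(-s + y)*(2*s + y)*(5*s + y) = -10*s^3 + 3*s^2*y + 6*s*y^2 + y^3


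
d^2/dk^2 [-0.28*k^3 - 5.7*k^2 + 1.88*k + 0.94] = -1.68*k - 11.4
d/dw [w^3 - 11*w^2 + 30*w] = 3*w^2 - 22*w + 30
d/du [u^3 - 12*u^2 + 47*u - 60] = 3*u^2 - 24*u + 47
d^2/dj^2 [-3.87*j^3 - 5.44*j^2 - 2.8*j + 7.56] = -23.22*j - 10.88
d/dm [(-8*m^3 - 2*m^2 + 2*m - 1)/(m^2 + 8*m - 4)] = 2*m*(-4*m^3 - 64*m^2 + 39*m + 9)/(m^4 + 16*m^3 + 56*m^2 - 64*m + 16)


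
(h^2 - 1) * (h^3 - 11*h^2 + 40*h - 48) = h^5 - 11*h^4 + 39*h^3 - 37*h^2 - 40*h + 48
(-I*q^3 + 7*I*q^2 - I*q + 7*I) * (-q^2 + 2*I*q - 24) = I*q^5 + 2*q^4 - 7*I*q^4 - 14*q^3 + 25*I*q^3 + 2*q^2 - 175*I*q^2 - 14*q + 24*I*q - 168*I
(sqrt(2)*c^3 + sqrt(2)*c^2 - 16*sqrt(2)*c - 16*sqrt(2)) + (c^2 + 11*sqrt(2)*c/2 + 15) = sqrt(2)*c^3 + c^2 + sqrt(2)*c^2 - 21*sqrt(2)*c/2 - 16*sqrt(2) + 15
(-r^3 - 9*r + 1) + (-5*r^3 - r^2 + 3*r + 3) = -6*r^3 - r^2 - 6*r + 4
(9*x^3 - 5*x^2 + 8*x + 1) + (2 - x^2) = 9*x^3 - 6*x^2 + 8*x + 3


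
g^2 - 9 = (g - 3)*(g + 3)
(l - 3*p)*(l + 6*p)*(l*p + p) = l^3*p + 3*l^2*p^2 + l^2*p - 18*l*p^3 + 3*l*p^2 - 18*p^3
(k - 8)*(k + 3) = k^2 - 5*k - 24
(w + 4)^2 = w^2 + 8*w + 16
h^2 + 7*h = h*(h + 7)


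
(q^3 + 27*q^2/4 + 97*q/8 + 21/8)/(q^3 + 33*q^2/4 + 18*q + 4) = (2*q^2 + 13*q + 21)/(2*(q^2 + 8*q + 16))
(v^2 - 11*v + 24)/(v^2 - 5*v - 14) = (-v^2 + 11*v - 24)/(-v^2 + 5*v + 14)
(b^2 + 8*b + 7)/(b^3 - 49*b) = (b + 1)/(b*(b - 7))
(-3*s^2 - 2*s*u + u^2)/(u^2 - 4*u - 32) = (3*s^2 + 2*s*u - u^2)/(-u^2 + 4*u + 32)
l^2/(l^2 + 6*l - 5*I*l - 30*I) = l^2/(l^2 + l*(6 - 5*I) - 30*I)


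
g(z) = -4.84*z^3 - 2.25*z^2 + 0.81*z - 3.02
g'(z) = -14.52*z^2 - 4.5*z + 0.81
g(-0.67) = -3.12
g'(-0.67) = -2.69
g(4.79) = -582.69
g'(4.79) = -353.89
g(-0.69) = -3.06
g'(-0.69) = -3.00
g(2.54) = -94.79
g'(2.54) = -104.30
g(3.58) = -251.03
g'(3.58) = -201.39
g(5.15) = -719.62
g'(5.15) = -407.47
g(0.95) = -8.43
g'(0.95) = -16.57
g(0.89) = -7.49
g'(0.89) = -14.70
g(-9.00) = 3335.80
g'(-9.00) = -1134.81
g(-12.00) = 8026.78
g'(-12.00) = -2036.07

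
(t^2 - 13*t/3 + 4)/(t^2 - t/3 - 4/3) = (t - 3)/(t + 1)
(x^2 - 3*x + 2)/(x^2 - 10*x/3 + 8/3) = 3*(x - 1)/(3*x - 4)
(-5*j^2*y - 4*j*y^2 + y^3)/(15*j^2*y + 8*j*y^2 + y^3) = (-5*j^2 - 4*j*y + y^2)/(15*j^2 + 8*j*y + y^2)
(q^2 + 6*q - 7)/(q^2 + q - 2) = (q + 7)/(q + 2)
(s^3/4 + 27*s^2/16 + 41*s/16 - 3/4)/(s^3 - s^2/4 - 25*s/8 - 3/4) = (-4*s^3 - 27*s^2 - 41*s + 12)/(2*(-8*s^3 + 2*s^2 + 25*s + 6))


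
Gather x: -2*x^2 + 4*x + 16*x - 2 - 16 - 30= -2*x^2 + 20*x - 48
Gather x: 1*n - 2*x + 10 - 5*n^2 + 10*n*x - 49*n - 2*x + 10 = -5*n^2 - 48*n + x*(10*n - 4) + 20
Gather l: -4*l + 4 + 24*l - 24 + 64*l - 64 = 84*l - 84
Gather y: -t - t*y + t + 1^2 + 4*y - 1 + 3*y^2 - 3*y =3*y^2 + y*(1 - t)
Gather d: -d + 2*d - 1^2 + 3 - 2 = d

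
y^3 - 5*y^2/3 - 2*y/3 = y*(y - 2)*(y + 1/3)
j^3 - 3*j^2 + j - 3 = (j - 3)*(j - I)*(j + I)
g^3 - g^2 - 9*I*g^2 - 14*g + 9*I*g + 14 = (g - 1)*(g - 7*I)*(g - 2*I)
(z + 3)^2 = z^2 + 6*z + 9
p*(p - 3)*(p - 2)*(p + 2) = p^4 - 3*p^3 - 4*p^2 + 12*p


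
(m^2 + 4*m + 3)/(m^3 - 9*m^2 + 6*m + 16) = (m + 3)/(m^2 - 10*m + 16)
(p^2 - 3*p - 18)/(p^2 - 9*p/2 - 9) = 2*(p + 3)/(2*p + 3)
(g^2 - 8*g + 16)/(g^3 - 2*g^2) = (g^2 - 8*g + 16)/(g^2*(g - 2))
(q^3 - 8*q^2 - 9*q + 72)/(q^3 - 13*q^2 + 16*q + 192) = (q - 3)/(q - 8)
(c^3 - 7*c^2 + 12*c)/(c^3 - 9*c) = (c - 4)/(c + 3)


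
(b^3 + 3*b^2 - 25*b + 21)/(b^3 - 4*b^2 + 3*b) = (b + 7)/b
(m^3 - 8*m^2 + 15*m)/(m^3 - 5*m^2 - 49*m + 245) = m*(m - 3)/(m^2 - 49)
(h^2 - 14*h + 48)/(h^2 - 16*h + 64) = (h - 6)/(h - 8)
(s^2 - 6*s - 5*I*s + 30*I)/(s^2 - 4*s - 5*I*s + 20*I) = (s - 6)/(s - 4)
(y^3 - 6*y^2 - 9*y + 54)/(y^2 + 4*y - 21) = (y^2 - 3*y - 18)/(y + 7)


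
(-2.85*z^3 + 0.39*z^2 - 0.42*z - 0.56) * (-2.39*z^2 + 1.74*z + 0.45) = 6.8115*z^5 - 5.8911*z^4 + 0.3999*z^3 + 0.7831*z^2 - 1.1634*z - 0.252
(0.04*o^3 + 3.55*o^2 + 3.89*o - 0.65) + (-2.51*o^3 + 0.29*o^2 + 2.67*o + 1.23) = -2.47*o^3 + 3.84*o^2 + 6.56*o + 0.58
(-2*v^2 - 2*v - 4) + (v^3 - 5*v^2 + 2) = v^3 - 7*v^2 - 2*v - 2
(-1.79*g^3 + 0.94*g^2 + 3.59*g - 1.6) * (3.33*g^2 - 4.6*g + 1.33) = -5.9607*g^5 + 11.3642*g^4 + 5.25*g^3 - 20.5918*g^2 + 12.1347*g - 2.128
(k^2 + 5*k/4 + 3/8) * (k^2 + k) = k^4 + 9*k^3/4 + 13*k^2/8 + 3*k/8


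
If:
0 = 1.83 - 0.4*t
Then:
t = 4.58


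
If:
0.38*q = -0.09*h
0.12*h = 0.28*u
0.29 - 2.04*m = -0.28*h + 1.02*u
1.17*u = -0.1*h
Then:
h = 0.00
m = 0.14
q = 0.00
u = 0.00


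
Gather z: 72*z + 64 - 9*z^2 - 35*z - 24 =-9*z^2 + 37*z + 40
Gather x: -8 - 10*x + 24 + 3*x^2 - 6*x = 3*x^2 - 16*x + 16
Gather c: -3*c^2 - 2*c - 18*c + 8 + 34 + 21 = -3*c^2 - 20*c + 63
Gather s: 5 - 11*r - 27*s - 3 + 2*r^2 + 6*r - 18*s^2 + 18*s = 2*r^2 - 5*r - 18*s^2 - 9*s + 2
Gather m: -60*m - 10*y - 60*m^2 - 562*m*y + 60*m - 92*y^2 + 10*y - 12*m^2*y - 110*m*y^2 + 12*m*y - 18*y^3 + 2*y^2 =m^2*(-12*y - 60) + m*(-110*y^2 - 550*y) - 18*y^3 - 90*y^2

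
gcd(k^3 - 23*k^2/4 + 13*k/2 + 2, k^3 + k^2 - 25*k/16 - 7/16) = k + 1/4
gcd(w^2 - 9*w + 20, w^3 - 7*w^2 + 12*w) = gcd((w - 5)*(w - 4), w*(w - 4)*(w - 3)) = w - 4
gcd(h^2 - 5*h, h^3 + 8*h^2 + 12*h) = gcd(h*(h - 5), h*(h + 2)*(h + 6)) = h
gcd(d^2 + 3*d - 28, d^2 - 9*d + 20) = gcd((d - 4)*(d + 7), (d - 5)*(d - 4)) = d - 4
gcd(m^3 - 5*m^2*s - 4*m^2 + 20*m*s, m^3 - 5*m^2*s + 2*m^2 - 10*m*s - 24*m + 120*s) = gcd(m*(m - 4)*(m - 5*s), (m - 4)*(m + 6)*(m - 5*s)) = -m^2 + 5*m*s + 4*m - 20*s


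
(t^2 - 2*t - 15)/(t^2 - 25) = (t + 3)/(t + 5)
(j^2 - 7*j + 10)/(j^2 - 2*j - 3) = (-j^2 + 7*j - 10)/(-j^2 + 2*j + 3)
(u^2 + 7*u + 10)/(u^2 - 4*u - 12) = (u + 5)/(u - 6)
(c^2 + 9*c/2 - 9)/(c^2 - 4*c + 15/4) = 2*(c + 6)/(2*c - 5)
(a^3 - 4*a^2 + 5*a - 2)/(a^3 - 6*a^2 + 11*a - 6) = (a - 1)/(a - 3)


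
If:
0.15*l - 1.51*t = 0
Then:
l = 10.0666666666667*t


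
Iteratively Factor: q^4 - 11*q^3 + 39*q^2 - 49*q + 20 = (q - 1)*(q^3 - 10*q^2 + 29*q - 20) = (q - 5)*(q - 1)*(q^2 - 5*q + 4) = (q - 5)*(q - 1)^2*(q - 4)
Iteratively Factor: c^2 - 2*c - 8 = (c + 2)*(c - 4)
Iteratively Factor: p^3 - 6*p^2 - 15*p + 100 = (p - 5)*(p^2 - p - 20) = (p - 5)^2*(p + 4)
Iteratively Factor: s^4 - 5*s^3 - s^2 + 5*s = (s + 1)*(s^3 - 6*s^2 + 5*s) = (s - 5)*(s + 1)*(s^2 - s) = (s - 5)*(s - 1)*(s + 1)*(s)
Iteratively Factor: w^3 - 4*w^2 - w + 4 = (w + 1)*(w^2 - 5*w + 4) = (w - 1)*(w + 1)*(w - 4)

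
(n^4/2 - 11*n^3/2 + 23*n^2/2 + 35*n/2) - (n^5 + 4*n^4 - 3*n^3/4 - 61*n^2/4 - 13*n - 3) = -n^5 - 7*n^4/2 - 19*n^3/4 + 107*n^2/4 + 61*n/2 + 3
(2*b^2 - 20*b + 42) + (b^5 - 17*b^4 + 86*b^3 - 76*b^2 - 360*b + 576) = b^5 - 17*b^4 + 86*b^3 - 74*b^2 - 380*b + 618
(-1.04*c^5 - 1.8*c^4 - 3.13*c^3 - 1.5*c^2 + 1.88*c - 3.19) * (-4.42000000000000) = 4.5968*c^5 + 7.956*c^4 + 13.8346*c^3 + 6.63*c^2 - 8.3096*c + 14.0998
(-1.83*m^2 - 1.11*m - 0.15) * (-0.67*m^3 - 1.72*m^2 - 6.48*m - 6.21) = 1.2261*m^5 + 3.8913*m^4 + 13.8681*m^3 + 18.8151*m^2 + 7.8651*m + 0.9315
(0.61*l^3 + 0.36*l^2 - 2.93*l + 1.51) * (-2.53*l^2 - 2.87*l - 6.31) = -1.5433*l^5 - 2.6615*l^4 + 2.5306*l^3 + 2.3172*l^2 + 14.1546*l - 9.5281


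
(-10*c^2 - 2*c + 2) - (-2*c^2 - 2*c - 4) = 6 - 8*c^2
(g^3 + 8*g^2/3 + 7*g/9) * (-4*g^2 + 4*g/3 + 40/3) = -4*g^5 - 28*g^4/3 + 124*g^3/9 + 988*g^2/27 + 280*g/27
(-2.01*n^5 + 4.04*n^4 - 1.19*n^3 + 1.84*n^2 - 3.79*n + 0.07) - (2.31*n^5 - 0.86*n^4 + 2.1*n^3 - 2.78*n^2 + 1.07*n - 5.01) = -4.32*n^5 + 4.9*n^4 - 3.29*n^3 + 4.62*n^2 - 4.86*n + 5.08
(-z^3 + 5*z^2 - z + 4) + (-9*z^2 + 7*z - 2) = -z^3 - 4*z^2 + 6*z + 2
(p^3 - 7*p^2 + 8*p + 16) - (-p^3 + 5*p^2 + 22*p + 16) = 2*p^3 - 12*p^2 - 14*p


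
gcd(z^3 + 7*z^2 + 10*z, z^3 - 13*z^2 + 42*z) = z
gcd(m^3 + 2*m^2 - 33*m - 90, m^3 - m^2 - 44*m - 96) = m + 3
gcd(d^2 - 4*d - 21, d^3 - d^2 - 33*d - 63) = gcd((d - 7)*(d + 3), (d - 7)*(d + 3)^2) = d^2 - 4*d - 21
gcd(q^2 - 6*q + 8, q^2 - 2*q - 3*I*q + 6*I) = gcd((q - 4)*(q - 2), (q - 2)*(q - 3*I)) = q - 2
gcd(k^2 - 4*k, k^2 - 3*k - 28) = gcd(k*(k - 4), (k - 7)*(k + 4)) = 1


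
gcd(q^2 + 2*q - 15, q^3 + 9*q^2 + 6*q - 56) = 1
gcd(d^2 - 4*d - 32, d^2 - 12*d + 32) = d - 8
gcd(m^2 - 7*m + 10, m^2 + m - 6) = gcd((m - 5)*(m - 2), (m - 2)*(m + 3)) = m - 2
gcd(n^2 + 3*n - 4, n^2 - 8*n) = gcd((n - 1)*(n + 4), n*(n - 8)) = 1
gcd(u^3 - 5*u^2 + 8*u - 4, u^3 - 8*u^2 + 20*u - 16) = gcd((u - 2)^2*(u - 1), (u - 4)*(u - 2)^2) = u^2 - 4*u + 4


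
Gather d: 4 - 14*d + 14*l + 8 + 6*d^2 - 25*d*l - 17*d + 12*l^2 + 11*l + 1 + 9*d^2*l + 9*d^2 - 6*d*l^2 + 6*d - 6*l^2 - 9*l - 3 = d^2*(9*l + 15) + d*(-6*l^2 - 25*l - 25) + 6*l^2 + 16*l + 10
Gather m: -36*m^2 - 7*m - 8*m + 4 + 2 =-36*m^2 - 15*m + 6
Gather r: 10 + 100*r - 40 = 100*r - 30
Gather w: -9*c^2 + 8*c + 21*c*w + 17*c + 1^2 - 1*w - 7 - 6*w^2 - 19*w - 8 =-9*c^2 + 25*c - 6*w^2 + w*(21*c - 20) - 14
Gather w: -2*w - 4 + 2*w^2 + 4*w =2*w^2 + 2*w - 4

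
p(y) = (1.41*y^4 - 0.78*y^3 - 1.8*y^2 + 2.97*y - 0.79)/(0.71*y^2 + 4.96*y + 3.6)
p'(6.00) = 12.67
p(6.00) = 27.34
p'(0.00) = 1.13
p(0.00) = -0.22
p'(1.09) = 0.28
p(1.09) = 0.13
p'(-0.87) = 398.87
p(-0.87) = 19.21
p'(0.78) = 0.12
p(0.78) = 0.07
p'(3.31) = 4.49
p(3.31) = 4.69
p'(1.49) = 0.70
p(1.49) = 0.32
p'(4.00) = 6.39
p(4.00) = 8.43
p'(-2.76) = 22.80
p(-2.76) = -16.13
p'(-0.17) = 2.08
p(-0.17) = -0.48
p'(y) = (-1.42*y - 4.96)*(1.41*y^4 - 0.78*y^3 - 1.8*y^2 + 2.97*y - 0.79)/(0.71*y^2 + 4.96*y + 3.6)^2 + (5.64*y^3 - 2.34*y^2 - 3.6*y + 2.97)/(0.71*y^2 + 4.96*y + 3.6) = (2.0022*y^5 + 20.427*y^4 + 12.5664*y^3 - 19.4607*y^2 - 11.8382*y + 14.6104)/(0.5041*y^4 + 7.0432*y^3 + 29.7136*y^2 + 35.712*y + 12.96)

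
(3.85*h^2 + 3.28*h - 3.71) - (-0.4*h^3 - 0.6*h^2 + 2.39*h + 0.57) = 0.4*h^3 + 4.45*h^2 + 0.89*h - 4.28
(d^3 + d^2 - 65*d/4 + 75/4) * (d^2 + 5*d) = d^5 + 6*d^4 - 45*d^3/4 - 125*d^2/2 + 375*d/4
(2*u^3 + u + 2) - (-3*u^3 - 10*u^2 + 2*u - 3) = 5*u^3 + 10*u^2 - u + 5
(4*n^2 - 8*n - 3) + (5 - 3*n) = 4*n^2 - 11*n + 2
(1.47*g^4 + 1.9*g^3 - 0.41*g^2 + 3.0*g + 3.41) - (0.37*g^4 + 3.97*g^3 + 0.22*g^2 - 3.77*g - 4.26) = 1.1*g^4 - 2.07*g^3 - 0.63*g^2 + 6.77*g + 7.67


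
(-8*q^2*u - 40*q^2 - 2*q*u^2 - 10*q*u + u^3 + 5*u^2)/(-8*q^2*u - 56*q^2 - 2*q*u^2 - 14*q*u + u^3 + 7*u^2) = (u + 5)/(u + 7)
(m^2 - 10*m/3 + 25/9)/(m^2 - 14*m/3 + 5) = (m - 5/3)/(m - 3)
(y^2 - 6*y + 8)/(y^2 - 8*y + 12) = (y - 4)/(y - 6)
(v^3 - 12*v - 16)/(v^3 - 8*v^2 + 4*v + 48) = (v + 2)/(v - 6)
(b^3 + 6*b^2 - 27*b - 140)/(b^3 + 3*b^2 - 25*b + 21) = (b^2 - b - 20)/(b^2 - 4*b + 3)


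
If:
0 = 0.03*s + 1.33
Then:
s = -44.33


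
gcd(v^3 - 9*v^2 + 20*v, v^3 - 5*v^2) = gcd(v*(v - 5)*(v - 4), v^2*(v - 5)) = v^2 - 5*v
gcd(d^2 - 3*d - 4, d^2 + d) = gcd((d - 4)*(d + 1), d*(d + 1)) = d + 1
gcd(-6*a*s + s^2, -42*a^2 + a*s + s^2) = -6*a + s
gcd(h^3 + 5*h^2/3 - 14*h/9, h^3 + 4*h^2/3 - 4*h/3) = h^2 - 2*h/3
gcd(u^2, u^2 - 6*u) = u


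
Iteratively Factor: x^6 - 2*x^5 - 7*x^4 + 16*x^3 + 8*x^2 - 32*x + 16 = (x - 2)*(x^5 - 7*x^3 + 2*x^2 + 12*x - 8) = (x - 2)*(x - 1)*(x^4 + x^3 - 6*x^2 - 4*x + 8) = (x - 2)*(x - 1)^2*(x^3 + 2*x^2 - 4*x - 8) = (x - 2)^2*(x - 1)^2*(x^2 + 4*x + 4) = (x - 2)^2*(x - 1)^2*(x + 2)*(x + 2)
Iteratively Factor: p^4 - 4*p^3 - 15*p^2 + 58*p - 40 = (p - 5)*(p^3 + p^2 - 10*p + 8) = (p - 5)*(p + 4)*(p^2 - 3*p + 2) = (p - 5)*(p - 1)*(p + 4)*(p - 2)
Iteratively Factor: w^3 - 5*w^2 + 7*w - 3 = (w - 1)*(w^2 - 4*w + 3) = (w - 1)^2*(w - 3)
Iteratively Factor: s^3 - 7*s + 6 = (s - 2)*(s^2 + 2*s - 3) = (s - 2)*(s + 3)*(s - 1)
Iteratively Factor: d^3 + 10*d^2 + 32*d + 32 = (d + 2)*(d^2 + 8*d + 16) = (d + 2)*(d + 4)*(d + 4)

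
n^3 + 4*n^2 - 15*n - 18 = (n - 3)*(n + 1)*(n + 6)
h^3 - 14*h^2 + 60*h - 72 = (h - 6)^2*(h - 2)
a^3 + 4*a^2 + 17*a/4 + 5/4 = (a + 1/2)*(a + 1)*(a + 5/2)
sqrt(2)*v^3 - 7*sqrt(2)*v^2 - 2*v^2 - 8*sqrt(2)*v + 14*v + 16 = (v - 8)*(v - sqrt(2))*(sqrt(2)*v + sqrt(2))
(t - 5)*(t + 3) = t^2 - 2*t - 15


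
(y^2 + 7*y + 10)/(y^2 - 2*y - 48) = (y^2 + 7*y + 10)/(y^2 - 2*y - 48)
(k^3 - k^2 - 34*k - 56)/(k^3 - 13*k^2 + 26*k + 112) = (k + 4)/(k - 8)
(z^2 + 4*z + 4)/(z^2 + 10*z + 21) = (z^2 + 4*z + 4)/(z^2 + 10*z + 21)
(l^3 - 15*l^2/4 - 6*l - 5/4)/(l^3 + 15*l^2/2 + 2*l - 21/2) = (4*l^3 - 15*l^2 - 24*l - 5)/(2*(2*l^3 + 15*l^2 + 4*l - 21))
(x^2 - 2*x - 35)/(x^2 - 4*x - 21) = (x + 5)/(x + 3)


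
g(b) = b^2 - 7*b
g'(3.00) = -1.00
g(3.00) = -12.00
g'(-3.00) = -13.00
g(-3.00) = 30.00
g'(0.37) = -6.26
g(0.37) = -2.45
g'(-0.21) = -7.42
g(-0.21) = 1.51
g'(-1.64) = -10.28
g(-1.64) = 14.17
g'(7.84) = 8.68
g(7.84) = 6.59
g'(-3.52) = -14.04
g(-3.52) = 37.03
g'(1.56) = -3.88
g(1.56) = -8.49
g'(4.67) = 2.34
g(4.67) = -10.88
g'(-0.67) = -8.34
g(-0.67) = 5.14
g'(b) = 2*b - 7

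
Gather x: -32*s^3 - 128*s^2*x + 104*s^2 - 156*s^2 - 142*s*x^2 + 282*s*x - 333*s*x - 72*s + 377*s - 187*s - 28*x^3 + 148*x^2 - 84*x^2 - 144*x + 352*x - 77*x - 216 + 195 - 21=-32*s^3 - 52*s^2 + 118*s - 28*x^3 + x^2*(64 - 142*s) + x*(-128*s^2 - 51*s + 131) - 42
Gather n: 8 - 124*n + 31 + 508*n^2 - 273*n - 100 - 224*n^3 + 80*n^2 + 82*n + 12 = -224*n^3 + 588*n^2 - 315*n - 49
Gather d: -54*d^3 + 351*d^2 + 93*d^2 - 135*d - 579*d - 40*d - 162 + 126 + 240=-54*d^3 + 444*d^2 - 754*d + 204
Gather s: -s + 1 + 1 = 2 - s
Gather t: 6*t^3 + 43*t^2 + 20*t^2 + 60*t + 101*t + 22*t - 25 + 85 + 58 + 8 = 6*t^3 + 63*t^2 + 183*t + 126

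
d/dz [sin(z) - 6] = cos(z)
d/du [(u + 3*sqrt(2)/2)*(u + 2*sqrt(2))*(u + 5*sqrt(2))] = 3*u^2 + 17*sqrt(2)*u + 41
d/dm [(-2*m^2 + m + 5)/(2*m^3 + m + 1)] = ((1 - 4*m)*(2*m^3 + m + 1) - (6*m^2 + 1)*(-2*m^2 + m + 5))/(2*m^3 + m + 1)^2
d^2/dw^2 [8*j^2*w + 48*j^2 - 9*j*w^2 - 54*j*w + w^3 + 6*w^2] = -18*j + 6*w + 12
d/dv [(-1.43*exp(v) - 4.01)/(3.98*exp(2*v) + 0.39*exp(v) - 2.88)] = (5.6914*exp(2*v) + 31.9196*exp(v) + 5.6823)*exp(v)/(15.8404*exp(4*v) + 3.1044*exp(3*v) - 22.7727*exp(2*v) - 2.2464*exp(v) + 8.2944)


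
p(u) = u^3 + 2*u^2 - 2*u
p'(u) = 3*u^2 + 4*u - 2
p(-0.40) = 1.06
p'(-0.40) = -3.12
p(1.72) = 7.57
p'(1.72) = 13.76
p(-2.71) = 0.21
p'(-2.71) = 9.19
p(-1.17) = 3.48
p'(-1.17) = -2.57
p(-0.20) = 0.47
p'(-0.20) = -2.68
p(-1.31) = 3.80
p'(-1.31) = -2.09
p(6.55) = 353.72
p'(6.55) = 152.91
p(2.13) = 14.48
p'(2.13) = 20.13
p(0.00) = 0.00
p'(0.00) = -2.00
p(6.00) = 276.00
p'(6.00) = 130.00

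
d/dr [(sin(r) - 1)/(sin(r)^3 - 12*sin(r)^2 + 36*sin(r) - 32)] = (11*sin(r) + cos(2*r) - 3)*cos(r)/((sin(r) - 8)^2*(sin(r) - 2)^3)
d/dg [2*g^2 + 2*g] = 4*g + 2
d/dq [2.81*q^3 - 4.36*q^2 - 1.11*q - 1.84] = 8.43*q^2 - 8.72*q - 1.11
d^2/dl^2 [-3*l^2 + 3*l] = -6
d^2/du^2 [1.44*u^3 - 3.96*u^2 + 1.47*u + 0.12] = 8.64*u - 7.92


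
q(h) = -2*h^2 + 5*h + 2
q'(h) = 5 - 4*h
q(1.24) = 5.12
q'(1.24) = 0.04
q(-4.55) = -62.16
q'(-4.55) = 23.20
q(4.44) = -15.23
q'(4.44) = -12.76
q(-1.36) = -8.50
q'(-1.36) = 10.44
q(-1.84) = -13.97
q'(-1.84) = 12.36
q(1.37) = 5.10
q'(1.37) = -0.48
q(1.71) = 4.70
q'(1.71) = -1.84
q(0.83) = 4.77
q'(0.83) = 1.68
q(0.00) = 2.00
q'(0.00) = 5.00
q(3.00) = -1.00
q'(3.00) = -7.00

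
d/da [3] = 0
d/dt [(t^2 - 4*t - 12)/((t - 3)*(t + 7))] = 2*(4*t^2 - 9*t + 66)/(t^4 + 8*t^3 - 26*t^2 - 168*t + 441)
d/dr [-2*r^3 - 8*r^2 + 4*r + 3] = -6*r^2 - 16*r + 4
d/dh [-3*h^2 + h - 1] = 1 - 6*h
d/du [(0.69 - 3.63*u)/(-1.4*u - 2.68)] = (14.97216*u + 28.660992)/(1.4*u + 2.68)^3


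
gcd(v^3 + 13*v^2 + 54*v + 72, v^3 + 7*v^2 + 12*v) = v^2 + 7*v + 12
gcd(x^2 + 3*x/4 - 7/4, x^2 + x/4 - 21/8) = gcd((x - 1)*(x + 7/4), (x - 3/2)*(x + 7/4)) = x + 7/4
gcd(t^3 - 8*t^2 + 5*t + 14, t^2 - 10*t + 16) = t - 2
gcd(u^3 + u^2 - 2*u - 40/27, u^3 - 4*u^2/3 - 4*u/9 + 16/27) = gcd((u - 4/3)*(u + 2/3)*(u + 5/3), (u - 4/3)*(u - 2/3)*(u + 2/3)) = u^2 - 2*u/3 - 8/9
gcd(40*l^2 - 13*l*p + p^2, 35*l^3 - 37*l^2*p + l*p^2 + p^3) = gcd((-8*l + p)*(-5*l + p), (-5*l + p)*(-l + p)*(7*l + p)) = -5*l + p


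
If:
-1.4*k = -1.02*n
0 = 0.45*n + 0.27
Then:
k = -0.44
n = -0.60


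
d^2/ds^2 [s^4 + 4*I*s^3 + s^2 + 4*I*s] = 12*s^2 + 24*I*s + 2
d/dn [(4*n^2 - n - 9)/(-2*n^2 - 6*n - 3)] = (-26*n^2 - 60*n - 51)/(4*n^4 + 24*n^3 + 48*n^2 + 36*n + 9)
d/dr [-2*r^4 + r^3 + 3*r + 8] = -8*r^3 + 3*r^2 + 3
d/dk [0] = 0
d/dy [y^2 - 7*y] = 2*y - 7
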